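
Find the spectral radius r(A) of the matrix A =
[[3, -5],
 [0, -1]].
r(A) = 3

The eigenvalues of A are the roots of its characteristic polynomial. With M = A (coefficients from the trace and determinant):
  p(λ) = det(λ I - M) = λ^2 - 2λ - 3.
For λ^2 - 2λ - 3 the discriminant is 16. It is a perfect square (4^2), so the roots are rational: λ = (2 ± 4)/2 = 3, -1.
Thus the eigenvalues (to 4 decimals) are 3 (modulus 3); -1 (modulus 1). The spectral radius is the largest modulus: r(A) = 3. (Cross-check: r(A) ≤ ||A||_2 ≈ 5.8941; equality holds whenever A is normal, though it can also hold for some non-normal A.)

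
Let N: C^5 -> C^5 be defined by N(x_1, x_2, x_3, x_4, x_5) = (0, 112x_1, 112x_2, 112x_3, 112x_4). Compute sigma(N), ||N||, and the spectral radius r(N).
sigma(N) = {0}; ||N|| = 112; r(N) = 0. (N is nilpotent with N^5 = 0.)

On C^5, N is a strictly lower-triangular matrix with 112 on the subdiagonal and zeros elsewhere, so its characteristic polynomial is lambda^5 and every eigenvalue is 0: sigma(N) = {0}. For the operator norm, N e_i = 112e_{i+1} for i = 1, ..., 4 and N e_5 = 0, so the singular values of N are 112 (with multiplicity 4) and 0; hence ||N|| = 112. The spectral radius r(N) = max|lambda| = 0. Note ||N|| > r(N) — characteristic of non-normal nilpotent operators. Indeed N^5 = 0.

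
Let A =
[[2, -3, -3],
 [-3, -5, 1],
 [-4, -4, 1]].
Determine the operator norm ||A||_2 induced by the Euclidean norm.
||A||_2 ≈ 8.2199 (= sqrt(largest eigenvalue of A^T A))

||A||_2 = sigma_max(A) = sqrt(lambda_max(A^T A)). Form the symmetric matrix M = A^T A =
[[29, 25, -13],
 [25, 50, 0],
 [-13, 0, 11]].
Its characteristic polynomial (trace, sum of principal 2x2 minors, determinant of M give the coefficients) is
  p(λ) = det(λ I - M) = λ^3 - 90λ^2 + 1525λ - 625.
No integer candidate from the rational root theorem (±divisors of 625) is a root, so the roots are irrational. The cubic discriminant is Δ = 4362265625 > 0, so there are three distinct real roots. p(0) = -625 and p(1) = 811 have opposite signs, so a root lies in (0, 1); Newton's method refines it to λ ≈ 0.4202. p(22) = 13 and p(23) = -993 have opposite signs, so a root lies in (22, 23); Newton's method refines it to λ ≈ 22.0132. p(67) = -1697 and p(68) = 1347 have opposite signs, so a root lies in (67, 68); Newton's method refines it to λ ≈ 67.5666. Check (Vieta): the three roots sum to 90, matching tr M = 90.
So the eigenvalues of A^T A are ≈ 0.4202, 22.0132, 67.5666 (all ≥ 0, as they must be for A^T A). The largest is λ_max ≈ 67.5666, hence ||A||_2 = sqrt(λ_max) ≈ 8.2199.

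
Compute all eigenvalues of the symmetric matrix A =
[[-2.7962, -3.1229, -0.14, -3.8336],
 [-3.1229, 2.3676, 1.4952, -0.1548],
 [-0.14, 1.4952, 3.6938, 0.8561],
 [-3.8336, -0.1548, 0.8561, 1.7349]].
sigma(A) ≈ {-6, 2, 3, 6}

A is real symmetric, so its spectrum consists of real eigenvalues. Expanding the characteristic polynomial of the displayed matrix gives
  det(λ I - A) = p(λ) = λ^4 + (-5)λ^3 + (-30)λ^2 + (180.0025)λ + (-216.0058).
Solving p(λ) = 0 yields eigenvalues ≈ -6, 2, 3, 6. (A is shown rounded to 4 decimals, so these recover the underlying integer eigenvalues to within that precision.)
Verification: the trace of A = 5 equals the sum of eigenvalues 5, and det(A) ≈ -216.0058 matches the eigenvalue product -216.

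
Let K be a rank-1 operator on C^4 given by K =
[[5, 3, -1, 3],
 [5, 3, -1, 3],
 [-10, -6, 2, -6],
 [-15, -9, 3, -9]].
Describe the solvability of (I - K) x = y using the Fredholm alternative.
(I - K) is singular (det(I - K) = 0, i.e. 1 ∈ sigma(K)). (I - K) x = y is solvable iff y ⊥ ker((I - K)^*) = span{(5, 3, -1, 3)}, i.e. iff 5y_1 + 3y_2 - y_3 + 3y_4 = 0. When solvable, the solutions are x = y + c·(1, 1, -2, -3), c arbitrary (ker(I - K) = span{(1, 1, -2, -3)}, dimension 1).

K has rank 1, so it is an outer product K = u v^T: every row of K is a multiple of one row vector. Reading off the entries, u = (1, 1, -2, -3) and v = (5, 3, -1, 3) (row i of K equals u_i·v^T). A rank-one matrix u v^T satisfies K u = u (v·u) and kills the (3)-dimensional subspace v^⊥, so its characteristic polynomial is lambda^3 (lambda - v·u) with v·u = tr K = 1. Hence the eigenvalues of I - K are 1 (multiplicity 3) and 1 - (1) = 0, so det(I - K) = 0. (Direct check: I - K =
[[-4, -3, 1, -3],
 [-5, -2, 1, -3],
 [10, 6, -1, 6],
 [15, 9, -3, 10]]
has determinant 0.) So 1 is an eigenvalue of K and (I - K) is not invertible. The finite-dimensional Fredholm alternative says: either (I - K) is invertible, or ker(I - K) ≠ {0} and then range(I - K) = ker((I - K)^*)^⊥, with dim ker(I - K) = dim ker((I - K)^*). We are in the second case, so we need both kernels. Kernel of I - K: (I - K) u = u - u (v·u) = u - u = 0, so ker(I - K) = span{u} = span{(1, 1, -2, -3)} (it is exactly 1-dimensional because rank(I - K) = 3). Kernel of the adjoint: K is real, so (I - K)^* = I - K^T = I - v u^T, and (I - v u^T) v = v - v (u·v) = 0; hence ker((I - K)^*) = span{v} = span{(5, 3, -1, 3)}. Therefore (I - K) x = y is solvable iff <y, v> = 0, i.e. iff 5y_1 + 3y_2 - y_3 + 3y_4 = 0. When this holds, K y = u (v·y) = 0, so (I - K) y = y and x = y is a particular solution; the full solution set is the line x = y + c·u = y + c·(1, 1, -2, -3), c ∈ C.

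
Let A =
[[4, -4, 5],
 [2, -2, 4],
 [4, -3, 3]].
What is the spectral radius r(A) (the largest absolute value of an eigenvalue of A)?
r(A) = (4 + sqrt(40))/2 ≈ 5.1623

The eigenvalues of A are the roots of its characteristic polynomial. With M = A (coefficients from the trace, the sum of principal 2x2 minors, and det A):
  p(λ) = det(λ I - M) = λ^3 - 5λ^2 - 2λ + 6.
By the rational root theorem any rational root is an integer divisor of 6. Testing λ = 1: p(1) = 1 - 5 - 2 + 6 = 0, so λ = 1 is a root. Dividing out (λ - 1) leaves p(λ) = (λ - 1)(λ^2 - 4λ - 6). For λ^2 - 4λ - 6 the discriminant is 40. It is nonnegative but not a perfect square, so the roots are real and irrational: λ = (4 ± sqrt(40))/2 ≈ 5.1623, -1.1623.
Thus the eigenvalues (to 4 decimals) are 5.1623 (modulus 5.1623); -1.1623 (modulus 1.1623); 1 (modulus 1). The spectral radius is the largest modulus: r(A) = (4 + sqrt(40))/2 ≈ 5.1623. (Cross-check: r(A) ≤ ||A||_2 ≈ 10.5983; equality holds whenever A is normal, though it can also hold for some non-normal A.)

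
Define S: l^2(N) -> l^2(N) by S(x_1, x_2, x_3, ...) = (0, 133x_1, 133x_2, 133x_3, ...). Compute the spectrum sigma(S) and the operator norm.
sigma(S) = closed disk {z in C : |z| ≤ 133}; ||S|| = 133

Note S = 133·U where U is the unit right shift (U x)_k = x_{k-1} (with x_0 := 0); so ||S|| = 133||U|| and sigma(S) = 133·sigma(U). ||S x||^2 = sum_{k≥1} |133x_k|^2 = 17689||x||^2, so ||S|| = 133 and sigma(S) ⊂ {|z| ≤ 133}. For any |lambda| < 133, the equation (S - lambda I) x = 0 forces x_1 = 0, then 133x_k = lambda x_{k+1} ⇒ x = 0, so S has no eigenvalues. But (S - lambda I) is not surjective for |lambda| < 133: solving (S - lambda I) x = e_1 would require x_n proportional to (lambda/133)^(-n), which is not in l^2. So every |lambda| < 133 lies in the residual spectrum. The boundary |lambda| = 133 is in the approximate point spectrum (the spectrum is closed). Hence sigma(S) is the closed disk of radius 133.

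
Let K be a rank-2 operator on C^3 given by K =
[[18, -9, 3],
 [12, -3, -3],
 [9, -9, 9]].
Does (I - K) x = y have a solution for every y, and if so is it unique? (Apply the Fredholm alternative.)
(I - K) is invertible (det(I - K) = 112 ≠ 0), so for every y in C^3 the equation (I - K) x = y has a unique solution.

K has rank 2 and factors as K = U V^T = u1 v1^T + u2 v2^T with u1 = (-3, -3, 0), v1 = (-3, 0, 2), u2 = (3, 1, 3), v2 = (3, -3, 3) (multiplying out reproduces the displayed K). The nonzero eigenvalues of U V^T coincide with those of the 2 x 2 matrix G = V^T U = [[v1·u1, v1·u2], [v2·u1, v2·u2]] = [[9, -3], [0, 15]], and by the Sylvester determinant identity det(I_3 - U V^T) = det(I_2 - V^T U) = det([[-8, 3], [0, -14]]) = (-8)(-14) - (3)(0) = 112. (Direct check: I - K =
[[-17, 9, -3],
 [-12, 4, 3],
 [-9, 9, -8]]
has determinant 112.) The finite-dimensional Fredholm alternative says: either (I - K) is invertible, or ker(I - K) ≠ {0} and then range(I - K) = ker((I - K)^*)^⊥, with dim ker(I - K) = dim ker((I - K)^*). Since det(I - K) ≠ 0, 1 is not an eigenvalue of K and ker(I - K) = {0}, so we are in the first case: for every y there is a unique x = (I - K)^(-1) y. (Explicitly, by the Woodbury identity, (I - U V^T)^(-1) = I + U (I_2 - G)^(-1) V^T.)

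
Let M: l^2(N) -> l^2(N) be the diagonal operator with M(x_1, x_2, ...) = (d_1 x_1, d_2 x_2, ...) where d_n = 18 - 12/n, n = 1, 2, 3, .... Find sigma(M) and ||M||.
sigma(M) = {18 - 12/n : n ≥ 1} ∪ {18}; ||M|| = 18

A bounded diagonal operator on l^2 with diagonal entries d_n has spectrum equal to the closure of {d_n : n ≥ 1}: every d_n is an eigenvalue (with eigenvector e_n), so {d_n} ⊂ sigma(M); the spectrum is closed, so its closure is too; and for lambda not in the closure, (M - lambda I) has bounded inverse (the diagonal entries 1/(d_n - lambda) are bounded). For our sequence d_n = 18 - 12/n, n = 1, 2, 3, ...:
  - {d_n} = {18 - 12/n : n ≥ 1}; the only limit point is 18
  - closure = {18 - 12/n : n ≥ 1} ∪ {18}
For the norm: a diagonal operator has ||M|| = sup_n |d_n|. Here d_n = 18 - 12/n increases monotonically from d_1 = 6 toward 18, with all terms in [6, 18); so sup_n |d_n| = 18 (the supremum is the limit, not attained). So ||M|| = 18.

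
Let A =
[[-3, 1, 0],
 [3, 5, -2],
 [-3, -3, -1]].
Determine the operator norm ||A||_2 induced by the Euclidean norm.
||A||_2 ≈ 7.3131 (= sqrt(largest eigenvalue of A^T A))

||A||_2 = sigma_max(A) = sqrt(lambda_max(A^T A)). Form the symmetric matrix M = A^T A =
[[27, 21, -3],
 [21, 35, -7],
 [-3, -7, 5]].
Its characteristic polynomial (trace, sum of principal 2x2 minors, determinant of M give the coefficients) is
  p(λ) = det(λ I - M) = λ^3 - 67λ^2 + 756λ - 1764.
No integer candidate from the rational root theorem (±divisors of 1764) is a root, so the roots are irrational. The cubic discriminant is Δ = 239403024 > 0, so there are three distinct real roots. p(3) = -72 and p(4) = 252 have opposite signs, so a root lies in (3, 4); Newton's method refines it to λ ≈ 3.1947. p(10) = 96 and p(11) = -224 have opposite signs, so a root lies in (10, 11); Newton's method refines it to λ ≈ 10.3244. p(53) = -1022 and p(54) = 1152 have opposite signs, so a root lies in (53, 54); Newton's method refines it to λ ≈ 53.4808. Check (Vieta): the three roots sum to 67, matching tr M = 67.
So the eigenvalues of A^T A are ≈ 3.1947, 10.3244, 53.4808 (all ≥ 0, as they must be for A^T A). The largest is λ_max ≈ 53.4808, hence ||A||_2 = sqrt(λ_max) ≈ 7.3131.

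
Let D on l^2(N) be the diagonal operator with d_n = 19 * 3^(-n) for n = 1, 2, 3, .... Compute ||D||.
||D|| = 19/3 (attained at n = 1)

For D diagonal, ||D|| = sup_n |d_n|. The sequence d_n = 19 * 3^(-n) is positive and strictly decreasing (ratio 3^(-1) < 1), so the supremum is d_1 = 19/3. Hence ||D|| = 19/3.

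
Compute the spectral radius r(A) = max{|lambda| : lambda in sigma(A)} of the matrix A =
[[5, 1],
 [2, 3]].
r(A) = (8 + sqrt(12))/2 ≈ 5.7321

The eigenvalues of A are the roots of its characteristic polynomial. With M = A (coefficients from the trace and determinant):
  p(λ) = det(λ I - M) = λ^2 - 8λ + 13.
For λ^2 - 8λ + 13 the discriminant is 12. It is nonnegative but not a perfect square, so the roots are real and irrational: λ = (8 ± sqrt(12))/2 ≈ 5.7321, 2.2679.
Thus the eigenvalues (to 4 decimals) are 5.7321 (modulus 5.7321); 2.2679 (modulus 2.2679). The spectral radius is the largest modulus: r(A) = (8 + sqrt(12))/2 ≈ 5.7321. (Cross-check: r(A) ≤ ||A||_2 ≈ 5.8339; equality holds whenever A is normal, though it can also hold for some non-normal A.)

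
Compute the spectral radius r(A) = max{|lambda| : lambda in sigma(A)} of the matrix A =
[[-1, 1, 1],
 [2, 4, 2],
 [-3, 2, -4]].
r(A) ≈ 4.7243

The eigenvalues of A are the roots of its characteristic polynomial. With M = A (coefficients from the trace, the sum of principal 2x2 minors, and det A):
  p(λ) = det(λ I - M) = λ^3 + λ^2 - 19λ - 38.
No integer candidate from the rational root theorem (±divisors of 38) is a root, so the roots are irrational. The cubic discriminant is Δ = 1957 > 0, so there are three distinct real roots. p(-4) = -10 and p(-3) = 1 have opposite signs, so a root lies in (-4, -3); Newton's method refines it to λ ≈ -3.2475. p(-3) = 1 and p(-2) = -4 have opposite signs, so a root lies in (-3, -2); Newton's method refines it to λ ≈ -2.4769. p(4) = -34 and p(5) = 17 have opposite signs, so a root lies in (4, 5); Newton's method refines it to λ ≈ 4.7243. Check (Vieta): the three roots sum to -1, matching tr M = -1.
Thus the eigenvalues (to 4 decimals) are -3.2475 (modulus 3.2475); -2.4769 (modulus 2.4769); 4.7243 (modulus 4.7243). The spectral radius is the largest modulus: r(A) ≈ 4.7243. (Cross-check: r(A) ≤ ||A||_2 ≈ 5.7503; equality holds whenever A is normal, though it can also hold for some non-normal A.)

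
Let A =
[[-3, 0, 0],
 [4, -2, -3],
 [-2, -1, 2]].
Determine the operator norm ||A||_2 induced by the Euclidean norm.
||A||_2 = sqrt((44 + sqrt(1348))/2) ≈ 6.3528 (= sqrt(largest eigenvalue of A^T A))

||A||_2 = sigma_max(A) = sqrt(lambda_max(A^T A)). Form the symmetric matrix M = A^T A =
[[29, -6, -16],
 [-6, 5, 4],
 [-16, 4, 13]].
Its characteristic polynomial (trace, sum of principal 2x2 minors, determinant of M give the coefficients) is
  p(λ) = det(λ I - M) = λ^3 - 47λ^2 + 279λ - 441.
By the rational root theorem any rational root is an integer divisor of 441. Testing λ = 3: p(3) = 27 - 423 + 837 - 441 = 0, so λ = 3 is a root. Dividing out (λ - 3) leaves p(λ) = (λ - 3)(λ^2 - 44λ + 147). For λ^2 - 44λ + 147 the discriminant is 1348. It is nonnegative but not a perfect square, so the roots are real and irrational: λ = (44 ± sqrt(1348))/2 ≈ 40.3576, 3.6424.
So the eigenvalues of A^T A are ≈ 3, 3.6424, 40.3576 (all ≥ 0, as they must be for A^T A). The largest is λ_max = (44 + sqrt(1348))/2 ≈ 40.3576, hence ||A||_2 = sqrt(λ_max) = sqrt((44 + sqrt(1348))/2) ≈ 6.3528.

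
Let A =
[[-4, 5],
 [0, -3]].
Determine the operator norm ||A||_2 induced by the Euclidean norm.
||A||_2 = sqrt((50 + sqrt(1924))/2) ≈ 6.8507 (= sqrt(largest eigenvalue of A^T A))

||A||_2 = sigma_max(A) = sqrt(lambda_max(A^T A)). Form the symmetric matrix M = A^T A =
[[16, -20],
 [-20, 34]].
Its characteristic polynomial (trace, determinant of M give the coefficients) is
  p(λ) = det(λ I - M) = λ^2 - 50λ + 144.
For λ^2 - 50λ + 144 the discriminant is 1924. It is nonnegative but not a perfect square, so the roots are real and irrational: λ = (50 ± sqrt(1924))/2 ≈ 46.9317, 3.0683.
So the eigenvalues of A^T A are ≈ 3.0683, 46.9317 (all ≥ 0, as they must be for A^T A). The largest is λ_max = (50 + sqrt(1924))/2 ≈ 46.9317, hence ||A||_2 = sqrt(λ_max) = sqrt((50 + sqrt(1924))/2) ≈ 6.8507.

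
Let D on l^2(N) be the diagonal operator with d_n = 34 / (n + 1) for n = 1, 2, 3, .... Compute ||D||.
||D|| = 17 (attained at n = 1)

For D diagonal, ||D|| = sup_n |d_n| = sup_n 34/(n + 1). This is positive and strictly decreasing in n, so the supremum is attained at n = 1: d_1 = 34/(1 + 1) = 17. Hence ||D|| = 17.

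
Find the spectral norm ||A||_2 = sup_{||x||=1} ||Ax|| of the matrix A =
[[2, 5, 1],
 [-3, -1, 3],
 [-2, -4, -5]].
||A||_2 ≈ 8.2142 (= sqrt(largest eigenvalue of A^T A))

||A||_2 = sigma_max(A) = sqrt(lambda_max(A^T A)). Form the symmetric matrix M = A^T A =
[[17, 21, 3],
 [21, 42, 22],
 [3, 22, 35]].
Its characteristic polynomial (trace, sum of principal 2x2 minors, determinant of M give the coefficients) is
  p(λ) = det(λ I - M) = λ^3 - 94λ^2 + 1845λ - 3721.
No integer candidate from the rational root theorem (±divisors of 3721) is a root, so the roots are irrational. The cubic discriminant is Δ = 3836004977 > 0, so there are three distinct real roots. p(2) = -399 and p(3) = 995 have opposite signs, so a root lies in (2, 3); Newton's method refines it to λ ≈ 2.2739. p(24) = 239 and p(25) = -721 have opposite signs, so a root lies in (24, 25); Newton's method refines it to λ ≈ 24.253. p(67) = -1309 and p(68) = 1515 have opposite signs, so a root lies in (67, 68); Newton's method refines it to λ ≈ 67.4731. Check (Vieta): the three roots sum to 94, matching tr M = 94.
So the eigenvalues of A^T A are ≈ 2.2739, 24.253, 67.4731 (all ≥ 0, as they must be for A^T A). The largest is λ_max ≈ 67.4731, hence ||A||_2 = sqrt(λ_max) ≈ 8.2142.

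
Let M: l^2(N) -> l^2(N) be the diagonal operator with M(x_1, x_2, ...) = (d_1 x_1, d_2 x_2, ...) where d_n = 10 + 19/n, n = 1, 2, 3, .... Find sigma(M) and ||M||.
sigma(M) = {10 + 19/n : n ≥ 1} ∪ {10}; ||M|| = 29

A bounded diagonal operator on l^2 with diagonal entries d_n has spectrum equal to the closure of {d_n : n ≥ 1}: every d_n is an eigenvalue (with eigenvector e_n), so {d_n} ⊂ sigma(M); the spectrum is closed, so its closure is too; and for lambda not in the closure, (M - lambda I) has bounded inverse (the diagonal entries 1/(d_n - lambda) are bounded). For our sequence d_n = 10 + 19/n, n = 1, 2, 3, ...:
  - {d_n} = {10 + 19/n : n ≥ 1}; the only limit point is 10
  - closure = {10 + 19/n : n ≥ 1} ∪ {10}
For the norm: a diagonal operator has ||M|| = sup_n |d_n|. Here d_n = 10 + 19/n is positive and decreasing, so sup_n |d_n| = d_1 = 10 + 19 = 29. So ||M|| = 29.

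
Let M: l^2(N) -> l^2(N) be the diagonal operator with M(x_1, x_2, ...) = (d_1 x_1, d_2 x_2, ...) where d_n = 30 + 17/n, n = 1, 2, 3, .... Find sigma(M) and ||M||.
sigma(M) = {30 + 17/n : n ≥ 1} ∪ {30}; ||M|| = 47

A bounded diagonal operator on l^2 with diagonal entries d_n has spectrum equal to the closure of {d_n : n ≥ 1}: every d_n is an eigenvalue (with eigenvector e_n), so {d_n} ⊂ sigma(M); the spectrum is closed, so its closure is too; and for lambda not in the closure, (M - lambda I) has bounded inverse (the diagonal entries 1/(d_n - lambda) are bounded). For our sequence d_n = 30 + 17/n, n = 1, 2, 3, ...:
  - {d_n} = {30 + 17/n : n ≥ 1}; the only limit point is 30
  - closure = {30 + 17/n : n ≥ 1} ∪ {30}
For the norm: a diagonal operator has ||M|| = sup_n |d_n|. Here d_n = 30 + 17/n is positive and decreasing, so sup_n |d_n| = d_1 = 30 + 17 = 47. So ||M|| = 47.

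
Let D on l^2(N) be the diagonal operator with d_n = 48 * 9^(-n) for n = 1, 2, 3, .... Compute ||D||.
||D|| = 16/3 (attained at n = 1)

For D diagonal, ||D|| = sup_n |d_n|. The sequence d_n = 48 * 9^(-n) is positive and strictly decreasing (ratio 9^(-1) < 1), so the supremum is d_1 = 48/9 = 16/3. Hence ||D|| = 16/3.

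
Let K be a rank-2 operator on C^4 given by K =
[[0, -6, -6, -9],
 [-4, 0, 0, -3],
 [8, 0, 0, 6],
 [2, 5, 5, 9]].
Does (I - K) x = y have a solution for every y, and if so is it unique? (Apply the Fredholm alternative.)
(I - K) is invertible (det(I - K) = 19 ≠ 0), so for every y in C^4 the equation (I - K) x = y has a unique solution.

K has rank 2 and factors as K = U V^T = u1 v1^T + u2 v2^T with u1 = (3, 1, -2, -3), v1 = (-2, -1, -1, -3), u2 = (3, -1, 2, -2), v2 = (2, -1, -1, 0) (multiplying out reproduces the displayed K). The nonzero eigenvalues of U V^T coincide with those of the 2 x 2 matrix G = V^T U = [[v1·u1, v1·u2], [v2·u1, v2·u2]] = [[4, -1], [7, 5]], and by the Sylvester determinant identity det(I_4 - U V^T) = det(I_2 - V^T U) = det([[-3, 1], [-7, -4]]) = (-3)(-4) - (1)(-7) = 19. (Direct check: I - K =
[[1, 6, 6, 9],
 [4, 1, 0, 3],
 [-8, 0, 1, -6],
 [-2, -5, -5, -8]]
has determinant 19.) The finite-dimensional Fredholm alternative says: either (I - K) is invertible, or ker(I - K) ≠ {0} and then range(I - K) = ker((I - K)^*)^⊥, with dim ker(I - K) = dim ker((I - K)^*). Since det(I - K) ≠ 0, 1 is not an eigenvalue of K and ker(I - K) = {0}, so we are in the first case: for every y there is a unique x = (I - K)^(-1) y. (Explicitly, by the Woodbury identity, (I - U V^T)^(-1) = I + U (I_2 - G)^(-1) V^T.)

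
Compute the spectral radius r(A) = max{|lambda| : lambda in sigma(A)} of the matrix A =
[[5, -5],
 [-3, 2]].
r(A) = (7 + sqrt(69))/2 ≈ 7.6533

The eigenvalues of A are the roots of its characteristic polynomial. With M = A (coefficients from the trace and determinant):
  p(λ) = det(λ I - M) = λ^2 - 7λ - 5.
For λ^2 - 7λ - 5 the discriminant is 69. It is nonnegative but not a perfect square, so the roots are real and irrational: λ = (7 ± sqrt(69))/2 ≈ 7.6533, -0.6533.
Thus the eigenvalues (to 4 decimals) are 7.6533 (modulus 7.6533); -0.6533 (modulus 0.6533). The spectral radius is the largest modulus: r(A) = (7 + sqrt(69))/2 ≈ 7.6533. (Cross-check: r(A) ≤ ||A||_2 ≈ 7.9121; equality holds whenever A is normal, though it can also hold for some non-normal A.)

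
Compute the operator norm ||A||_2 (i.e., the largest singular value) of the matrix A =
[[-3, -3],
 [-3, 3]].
||A||_2 = sqrt(18) ≈ 4.2426 (= sqrt(largest eigenvalue of A^T A))

||A||_2 = sigma_max(A) = sqrt(lambda_max(A^T A)). Form the symmetric matrix M = A^T A =
[[18, 0],
 [0, 18]].
Its characteristic polynomial (trace, determinant of M give the coefficients) is
  p(λ) = det(λ I - M) = λ^2 - 36λ + 324.
For λ^2 - 36λ + 324 the discriminant is 0. It is a perfect square (0^2), so the roots are rational: λ = (36 ± 0)/2 = 18, 18.
So the eigenvalues of A^T A are ≈ 18, 18 (all ≥ 0, as they must be for A^T A). The largest is λ_max = 18, hence ||A||_2 = sqrt(λ_max) = sqrt(18) ≈ 4.2426.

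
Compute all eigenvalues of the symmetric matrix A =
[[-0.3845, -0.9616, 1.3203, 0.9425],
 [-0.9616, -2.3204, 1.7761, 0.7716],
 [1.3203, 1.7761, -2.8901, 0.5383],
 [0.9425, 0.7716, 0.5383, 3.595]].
sigma(A) ≈ {-5, -1, 0, 4}

A is real symmetric, so its spectrum consists of real eigenvalues. Expanding the characteristic polynomial of the displayed matrix gives
  det(λ I - A) = p(λ) = λ^4 + (2)λ^3 + (-19)λ^2 + (-20)λ + (0).
Solving p(λ) = 0 yields eigenvalues ≈ -5, -1, 0, 4. (A is shown rounded to 4 decimals, so these recover the underlying integer eigenvalues to within that precision.)
Verification: the trace of A = -2 equals the sum of eigenvalues -2, and det(A) ≈ 0.0002 matches the eigenvalue product 0.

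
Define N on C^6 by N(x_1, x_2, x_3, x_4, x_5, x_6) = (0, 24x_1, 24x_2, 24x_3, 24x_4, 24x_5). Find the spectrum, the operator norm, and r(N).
sigma(N) = {0}; ||N|| = 24; r(N) = 0. (N is nilpotent with N^6 = 0.)

On C^6, N is a strictly lower-triangular matrix with 24 on the subdiagonal and zeros elsewhere, so its characteristic polynomial is lambda^6 and every eigenvalue is 0: sigma(N) = {0}. For the operator norm, N e_i = 24e_{i+1} for i = 1, ..., 5 and N e_6 = 0, so the singular values of N are 24 (with multiplicity 5) and 0; hence ||N|| = 24. The spectral radius r(N) = max|lambda| = 0. Note ||N|| > r(N) — characteristic of non-normal nilpotent operators. Indeed N^6 = 0.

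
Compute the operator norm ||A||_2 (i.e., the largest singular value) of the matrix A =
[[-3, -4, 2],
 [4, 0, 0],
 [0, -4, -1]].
||A||_2 ≈ 6.4999 (= sqrt(largest eigenvalue of A^T A))

||A||_2 = sigma_max(A) = sqrt(lambda_max(A^T A)). Form the symmetric matrix M = A^T A =
[[25, 12, -6],
 [12, 32, -4],
 [-6, -4, 5]].
Its characteristic polynomial (trace, sum of principal 2x2 minors, determinant of M give the coefficients) is
  p(λ) = det(λ I - M) = λ^3 - 62λ^2 + 889λ - 2304.
No integer candidate from the rational root theorem (±divisors of 2304) is a root, so the roots are irrational. The cubic discriminant is Δ = 173708064 > 0, so there are three distinct real roots. p(3) = -168 and p(4) = 324 have opposite signs, so a root lies in (3, 4); Newton's method refines it to λ ≈ 3.3187. p(16) = 144 and p(17) = -196 have opposite signs, so a root lies in (16, 17); Newton's method refines it to λ ≈ 16.4326. p(42) = -246 and p(43) = 792 have opposite signs, so a root lies in (42, 43); Newton's method refines it to λ ≈ 42.2487. Check (Vieta): the three roots sum to 62, matching tr M = 62.
So the eigenvalues of A^T A are ≈ 3.3187, 16.4326, 42.2487 (all ≥ 0, as they must be for A^T A). The largest is λ_max ≈ 42.2487, hence ||A||_2 = sqrt(λ_max) ≈ 6.4999.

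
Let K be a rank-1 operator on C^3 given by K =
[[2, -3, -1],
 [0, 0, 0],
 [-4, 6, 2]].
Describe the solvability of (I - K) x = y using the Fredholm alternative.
(I - K) is invertible (det(I - K) = -3 ≠ 0), so for every y in C^3 the equation (I - K) x = y has a unique solution.

K has rank 1, so it is an outer product K = u v^T: every row of K is a multiple of one row vector. Reading off the entries, u = (1, 0, -2) and v = (2, -3, -1) (row i of K equals u_i·v^T). A rank-one matrix u v^T satisfies K u = u (v·u) and kills the (2)-dimensional subspace v^⊥, so its characteristic polynomial is lambda^2 (lambda - v·u) with v·u = tr K = 4. Hence the eigenvalues of I - K are 1 (multiplicity 2) and 1 - (4) = -3, so det(I - K) = -3. (Direct check: I - K =
[[-1, 3, 1],
 [0, 1, 0],
 [4, -6, -1]]
has determinant -3.) The finite-dimensional Fredholm alternative says: either (I - K) is invertible, or ker(I - K) ≠ {0} and then range(I - K) = ker((I - K)^*)^⊥, with dim ker(I - K) = dim ker((I - K)^*). Since det(I - K) ≠ 0, 1 is not an eigenvalue of K and ker(I - K) = {0}, so we are in the first case: for every y there is a unique x = (I - K)^(-1) y. Explicitly, by the Sherman–Morrison formula, (I - u v^T)^(-1) = I + u v^T/(1 - v·u), i.e. (I - K)^(-1) = I + K/(-3).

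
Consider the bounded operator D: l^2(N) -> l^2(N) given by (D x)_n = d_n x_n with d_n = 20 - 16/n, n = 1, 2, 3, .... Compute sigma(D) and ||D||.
sigma(D) = {20 - 16/n : n ≥ 1} ∪ {20}; ||D|| = 20

A bounded diagonal operator on l^2 with diagonal entries d_n has spectrum equal to the closure of {d_n : n ≥ 1}: every d_n is an eigenvalue (with eigenvector e_n), so {d_n} ⊂ sigma(D); the spectrum is closed, so its closure is too; and for lambda not in the closure, (D - lambda I) has bounded inverse (the diagonal entries 1/(d_n - lambda) are bounded). For our sequence d_n = 20 - 16/n, n = 1, 2, 3, ...:
  - {d_n} = {20 - 16/n : n ≥ 1}; the only limit point is 20
  - closure = {20 - 16/n : n ≥ 1} ∪ {20}
For the norm: a diagonal operator has ||D|| = sup_n |d_n|. Here d_n = 20 - 16/n increases monotonically from d_1 = 4 toward 20, with all terms in [4, 20); so sup_n |d_n| = 20 (the supremum is the limit, not attained). So ||D|| = 20.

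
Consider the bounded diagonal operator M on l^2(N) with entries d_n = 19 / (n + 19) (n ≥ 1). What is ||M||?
||M|| = 19/20 (attained at n = 1)

For M diagonal, ||M|| = sup_n |d_n| = sup_n 19/(n + 19). This is positive and strictly decreasing in n, so the supremum is attained at n = 1: d_1 = 19/(1 + 19) = 19/20. Hence ||M|| = 19/20.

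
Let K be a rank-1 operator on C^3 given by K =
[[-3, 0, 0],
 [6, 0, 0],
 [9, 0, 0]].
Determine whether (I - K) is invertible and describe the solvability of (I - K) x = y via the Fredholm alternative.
(I - K) is invertible (det(I - K) = 4 ≠ 0), so for every y in C^3 the equation (I - K) x = y has a unique solution.

K has rank 1, so it is an outer product K = u v^T: every row of K is a multiple of one row vector. Reading off the entries, u = (-1, 2, 3) and v = (3, 0, 0) (row i of K equals u_i·v^T). A rank-one matrix u v^T satisfies K u = u (v·u) and kills the (2)-dimensional subspace v^⊥, so its characteristic polynomial is lambda^2 (lambda - v·u) with v·u = tr K = -3. Hence the eigenvalues of I - K are 1 (multiplicity 2) and 1 - (-3) = 4, so det(I - K) = 4. (Direct check: I - K =
[[4, 0, 0],
 [-6, 1, 0],
 [-9, 0, 1]]
has determinant 4.) The finite-dimensional Fredholm alternative says: either (I - K) is invertible, or ker(I - K) ≠ {0} and then range(I - K) = ker((I - K)^*)^⊥, with dim ker(I - K) = dim ker((I - K)^*). Since det(I - K) ≠ 0, 1 is not an eigenvalue of K and ker(I - K) = {0}, so we are in the first case: for every y there is a unique x = (I - K)^(-1) y. Explicitly, by the Sherman–Morrison formula, (I - u v^T)^(-1) = I + u v^T/(1 - v·u), i.e. (I - K)^(-1) = I + K/(4).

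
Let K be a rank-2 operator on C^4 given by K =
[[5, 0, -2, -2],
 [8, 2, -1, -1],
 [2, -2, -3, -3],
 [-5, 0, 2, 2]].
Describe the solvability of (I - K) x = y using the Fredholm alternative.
(I - K) is invertible (det(I - K) = -10 ≠ 0), so for every y in C^4 the equation (I - K) x = y has a unique solution.

K has rank 2 and factors as K = U V^T = u1 v1^T + u2 v2^T with u1 = (1, 2, 0, -1), v1 = (3, 2, 1, 1), u2 = (-1, -1, -1, 1), v2 = (-2, 2, 3, 3) (multiplying out reproduces the displayed K). The nonzero eigenvalues of U V^T coincide with those of the 2 x 2 matrix G = V^T U = [[v1·u1, v1·u2], [v2·u1, v2·u2]] = [[6, -5], [-1, 0]], and by the Sylvester determinant identity det(I_4 - U V^T) = det(I_2 - V^T U) = det([[-5, 5], [1, 1]]) = (-5)(1) - (5)(1) = -10. (Direct check: I - K =
[[-4, 0, 2, 2],
 [-8, -1, 1, 1],
 [-2, 2, 4, 3],
 [5, 0, -2, -1]]
has determinant -10.) The finite-dimensional Fredholm alternative says: either (I - K) is invertible, or ker(I - K) ≠ {0} and then range(I - K) = ker((I - K)^*)^⊥, with dim ker(I - K) = dim ker((I - K)^*). Since det(I - K) ≠ 0, 1 is not an eigenvalue of K and ker(I - K) = {0}, so we are in the first case: for every y there is a unique x = (I - K)^(-1) y. (Explicitly, by the Woodbury identity, (I - U V^T)^(-1) = I + U (I_2 - G)^(-1) V^T.)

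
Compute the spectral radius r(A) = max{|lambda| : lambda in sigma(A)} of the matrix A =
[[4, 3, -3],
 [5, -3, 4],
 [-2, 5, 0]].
r(A) ≈ 8.0575

The eigenvalues of A are the roots of its characteristic polynomial. With M = A (coefficients from the trace, the sum of principal 2x2 minors, and det A):
  p(λ) = det(λ I - M) = λ^3 - λ^2 - 53λ + 161.
No integer candidate from the rational root theorem (±divisors of 161) is a root, so the roots are irrational. The cubic discriminant is Δ = 52688 > 0, so there are three distinct real roots. p(-9) = -172 and p(-8) = 9 have opposite signs, so a root lies in (-9, -8); Newton's method refines it to λ ≈ -8.0575. p(3) = 20 and p(4) = -3 have opposite signs, so a root lies in (3, 4); Newton's method refines it to λ ≈ 3.8019. p(5) = -4 and p(6) = 23 have opposite signs, so a root lies in (5, 6); Newton's method refines it to λ ≈ 5.2557. Check (Vieta): the three roots sum to 1, matching tr M = 1.
Thus the eigenvalues (to 4 decimals) are -8.0575 (modulus 8.0575); 3.8019 (modulus 3.8019); 5.2557 (modulus 5.2557). The spectral radius is the largest modulus: r(A) ≈ 8.0575. (Cross-check: r(A) ≤ ||A||_2 ≈ 8.2031; equality holds whenever A is normal, though it can also hold for some non-normal A.)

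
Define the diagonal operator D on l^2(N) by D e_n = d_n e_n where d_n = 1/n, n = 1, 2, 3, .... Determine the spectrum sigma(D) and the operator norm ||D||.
sigma(D) = {1/n : n ≥ 1} ∪ {0}; ||D|| = 1

A bounded diagonal operator on l^2 with diagonal entries d_n has spectrum equal to the closure of {d_n : n ≥ 1}: every d_n is an eigenvalue (with eigenvector e_n), so {d_n} ⊂ sigma(D); the spectrum is closed, so its closure is too; and for lambda not in the closure, (D - lambda I) has bounded inverse (the diagonal entries 1/(d_n - lambda) are bounded). For our sequence d_n = 1/n, n = 1, 2, 3, ...:
  - {d_n} = {1/n : n ≥ 1}; the only limit point is 0
  - closure = {1/n : n ≥ 1} ∪ {0}
For the norm: a diagonal operator has ||D|| = sup_n |d_n|. Here d_n = 1/n is positive and decreasing, so sup_n |d_n| = d_1 = 1. So ||D|| = 1.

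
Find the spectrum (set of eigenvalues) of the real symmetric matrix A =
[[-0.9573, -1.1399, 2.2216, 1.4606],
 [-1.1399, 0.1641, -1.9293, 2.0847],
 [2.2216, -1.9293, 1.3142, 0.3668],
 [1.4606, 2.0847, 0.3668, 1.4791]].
sigma(A) ≈ {-3, -2, 3, 4}

A is real symmetric, so its spectrum consists of real eigenvalues. Expanding the characteristic polynomial of the displayed matrix gives
  det(λ I - A) = p(λ) = λ^4 + (-2)λ^3 + (-17)λ^2 + (18)λ + (71.9988).
Solving p(λ) = 0 yields eigenvalues ≈ -3, -2, 3, 4. (A is shown rounded to 4 decimals, so these recover the underlying integer eigenvalues to within that precision.)
Verification: the trace of A = 2 equals the sum of eigenvalues 2, and det(A) ≈ 71.9988 matches the eigenvalue product 72.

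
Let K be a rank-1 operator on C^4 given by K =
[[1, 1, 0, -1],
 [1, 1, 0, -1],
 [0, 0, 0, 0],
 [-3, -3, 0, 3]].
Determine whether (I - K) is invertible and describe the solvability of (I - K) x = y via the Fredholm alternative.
(I - K) is invertible (det(I - K) = -4 ≠ 0), so for every y in C^4 the equation (I - K) x = y has a unique solution.

K has rank 1, so it is an outer product K = u v^T: every row of K is a multiple of one row vector. Reading off the entries, u = (-1, -1, 0, 3) and v = (-1, -1, 0, 1) (row i of K equals u_i·v^T). A rank-one matrix u v^T satisfies K u = u (v·u) and kills the (3)-dimensional subspace v^⊥, so its characteristic polynomial is lambda^3 (lambda - v·u) with v·u = tr K = 5. Hence the eigenvalues of I - K are 1 (multiplicity 3) and 1 - (5) = -4, so det(I - K) = -4. (Direct check: I - K =
[[0, -1, 0, 1],
 [-1, 0, 0, 1],
 [0, 0, 1, 0],
 [3, 3, 0, -2]]
has determinant -4.) The finite-dimensional Fredholm alternative says: either (I - K) is invertible, or ker(I - K) ≠ {0} and then range(I - K) = ker((I - K)^*)^⊥, with dim ker(I - K) = dim ker((I - K)^*). Since det(I - K) ≠ 0, 1 is not an eigenvalue of K and ker(I - K) = {0}, so we are in the first case: for every y there is a unique x = (I - K)^(-1) y. Explicitly, by the Sherman–Morrison formula, (I - u v^T)^(-1) = I + u v^T/(1 - v·u), i.e. (I - K)^(-1) = I + K/(-4).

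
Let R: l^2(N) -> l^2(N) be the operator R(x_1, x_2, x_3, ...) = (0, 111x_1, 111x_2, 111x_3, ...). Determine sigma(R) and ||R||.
sigma(R) = closed disk {z in C : |z| ≤ 111}; ||R|| = 111

Note R = 111·U where U is the unit right shift (U x)_k = x_{k-1} (with x_0 := 0); so ||R|| = 111||U|| and sigma(R) = 111·sigma(U). ||R x||^2 = sum_{k≥1} |111x_k|^2 = 12321||x||^2, so ||R|| = 111 and sigma(R) ⊂ {|z| ≤ 111}. For any |lambda| < 111, the equation (R - lambda I) x = 0 forces x_1 = 0, then 111x_k = lambda x_{k+1} ⇒ x = 0, so R has no eigenvalues. But (R - lambda I) is not surjective for |lambda| < 111: solving (R - lambda I) x = e_1 would require x_n proportional to (lambda/111)^(-n), which is not in l^2. So every |lambda| < 111 lies in the residual spectrum. The boundary |lambda| = 111 is in the approximate point spectrum (the spectrum is closed). Hence sigma(R) is the closed disk of radius 111.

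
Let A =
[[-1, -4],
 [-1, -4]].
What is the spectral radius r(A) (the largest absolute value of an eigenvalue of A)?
r(A) = 5

The eigenvalues of A are the roots of its characteristic polynomial. With M = A (coefficients from the trace and determinant):
  p(λ) = det(λ I - M) = λ^2 + 5λ.
For λ^2 + 5λ the discriminant is 25. It is a perfect square (5^2), so the roots are rational: λ = (-5 ± 5)/2 = 0, -5.
Thus the eigenvalues (to 4 decimals) are 0 (modulus 0); -5 (modulus 5). The spectral radius is the largest modulus: r(A) = 5. (Cross-check: r(A) ≤ ||A||_2 ≈ 5.831; equality holds whenever A is normal, though it can also hold for some non-normal A.)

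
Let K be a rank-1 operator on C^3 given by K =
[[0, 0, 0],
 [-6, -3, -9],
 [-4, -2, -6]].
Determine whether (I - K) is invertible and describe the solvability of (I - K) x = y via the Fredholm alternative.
(I - K) is invertible (det(I - K) = 10 ≠ 0), so for every y in C^3 the equation (I - K) x = y has a unique solution.

K has rank 1, so it is an outer product K = u v^T: every row of K is a multiple of one row vector. Reading off the entries, u = (0, 3, 2) and v = (-2, -1, -3) (row i of K equals u_i·v^T). A rank-one matrix u v^T satisfies K u = u (v·u) and kills the (2)-dimensional subspace v^⊥, so its characteristic polynomial is lambda^2 (lambda - v·u) with v·u = tr K = -9. Hence the eigenvalues of I - K are 1 (multiplicity 2) and 1 - (-9) = 10, so det(I - K) = 10. (Direct check: I - K =
[[1, 0, 0],
 [6, 4, 9],
 [4, 2, 7]]
has determinant 10.) The finite-dimensional Fredholm alternative says: either (I - K) is invertible, or ker(I - K) ≠ {0} and then range(I - K) = ker((I - K)^*)^⊥, with dim ker(I - K) = dim ker((I - K)^*). Since det(I - K) ≠ 0, 1 is not an eigenvalue of K and ker(I - K) = {0}, so we are in the first case: for every y there is a unique x = (I - K)^(-1) y. Explicitly, by the Sherman–Morrison formula, (I - u v^T)^(-1) = I + u v^T/(1 - v·u), i.e. (I - K)^(-1) = I + K/(10).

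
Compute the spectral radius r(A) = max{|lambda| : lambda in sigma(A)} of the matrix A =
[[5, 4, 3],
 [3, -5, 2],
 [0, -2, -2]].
r(A) ≈ 5.8543

The eigenvalues of A are the roots of its characteristic polynomial. With M = A (coefficients from the trace, the sum of principal 2x2 minors, and det A):
  p(λ) = det(λ I - M) = λ^3 + 2λ^2 - 33λ - 76.
No integer candidate from the rational root theorem (±divisors of 76) is a root, so the roots are irrational. The cubic discriminant is Δ = 84872 > 0, so there are three distinct real roots. p(-6) = -22 and p(-5) = 14 have opposite signs, so a root lies in (-6, -5); Newton's method refines it to λ ≈ -5.4895. p(-3) = 14 and p(-2) = -10 have opposite signs, so a root lies in (-3, -2); Newton's method refines it to λ ≈ -2.3649. p(5) = -66 and p(6) = 14 have opposite signs, so a root lies in (5, 6); Newton's method refines it to λ ≈ 5.8543. Check (Vieta): the three roots sum to -2, matching tr M = -2.
Thus the eigenvalues (to 4 decimals) are -5.4895 (modulus 5.4895); -2.3649 (modulus 2.3649); 5.8543 (modulus 5.8543). The spectral radius is the largest modulus: r(A) ≈ 5.8543. (Cross-check: r(A) ≤ ||A||_2 ≈ 7.3674; equality holds whenever A is normal, though it can also hold for some non-normal A.)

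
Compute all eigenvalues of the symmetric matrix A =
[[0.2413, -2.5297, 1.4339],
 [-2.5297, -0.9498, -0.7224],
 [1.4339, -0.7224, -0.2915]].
sigma(A) ≈ {-3, -1, 3}

A is real symmetric, so its spectrum consists of real eigenvalues. Expanding the characteristic polynomial of the displayed matrix gives
  det(λ I - A) = p(λ) = λ^3 + (1)λ^2 + (-9)λ + (-9).
Solving p(λ) = 0 yields eigenvalues ≈ -3, -1, 3. (A is shown rounded to 4 decimals, so these recover the underlying integer eigenvalues to within that precision.)
Verification: the trace of A = -1 equals the sum of eigenvalues -1, and det(A) ≈ 8.9999 matches the eigenvalue product 9.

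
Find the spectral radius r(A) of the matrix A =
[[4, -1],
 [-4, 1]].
r(A) = 5

The eigenvalues of A are the roots of its characteristic polynomial. With M = A (coefficients from the trace and determinant):
  p(λ) = det(λ I - M) = λ^2 - 5λ.
For λ^2 - 5λ the discriminant is 25. It is a perfect square (5^2), so the roots are rational: λ = (5 ± 5)/2 = 5, 0.
Thus the eigenvalues (to 4 decimals) are 5 (modulus 5); 0 (modulus 0). The spectral radius is the largest modulus: r(A) = 5. (Cross-check: r(A) ≤ ||A||_2 ≈ 5.831; equality holds whenever A is normal, though it can also hold for some non-normal A.)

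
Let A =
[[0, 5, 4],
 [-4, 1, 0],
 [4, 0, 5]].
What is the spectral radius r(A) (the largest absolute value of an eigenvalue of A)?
r(A) ≈ 6.5745

The eigenvalues of A are the roots of its characteristic polynomial. With M = A (coefficients from the trace, the sum of principal 2x2 minors, and det A):
  p(λ) = det(λ I - M) = λ^3 - 6λ^2 + 9λ - 84.
No integer candidate from the rational root theorem (±divisors of 84) is a root, so the roots are irrational. The cubic discriminant is Δ = -181440 < 0, so there is one real root and a complex-conjugate pair. p(6) = -30 and p(7) = 28 have opposite signs, so a root lies in (6, 7); Newton's method refines it to λ ≈ 6.5745. Dividing out (λ - (6.5745)) leaves approximately λ^2 + 0.5745λ + 12.7767. For λ^2 + 0.5745λ + 12.7767 the discriminant is -50.7769. It is negative, so the remaining roots are the complex-conjugate pair λ ≈ -0.2872 ± 3.5629i. Their product equals the constant term, so |λ|^2 ≈ 12.7767 and |λ| ≈ 3.5745.
Thus the eigenvalues (to 4 decimals) are 6.5745 (modulus 6.5745); -0.2872 ± 3.5629i (modulus 3.5745). The spectral radius is the largest modulus: r(A) ≈ 6.5745. (Cross-check: r(A) ≤ ||A||_2 ≈ 7.906; equality holds whenever A is normal, though it can also hold for some non-normal A.)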